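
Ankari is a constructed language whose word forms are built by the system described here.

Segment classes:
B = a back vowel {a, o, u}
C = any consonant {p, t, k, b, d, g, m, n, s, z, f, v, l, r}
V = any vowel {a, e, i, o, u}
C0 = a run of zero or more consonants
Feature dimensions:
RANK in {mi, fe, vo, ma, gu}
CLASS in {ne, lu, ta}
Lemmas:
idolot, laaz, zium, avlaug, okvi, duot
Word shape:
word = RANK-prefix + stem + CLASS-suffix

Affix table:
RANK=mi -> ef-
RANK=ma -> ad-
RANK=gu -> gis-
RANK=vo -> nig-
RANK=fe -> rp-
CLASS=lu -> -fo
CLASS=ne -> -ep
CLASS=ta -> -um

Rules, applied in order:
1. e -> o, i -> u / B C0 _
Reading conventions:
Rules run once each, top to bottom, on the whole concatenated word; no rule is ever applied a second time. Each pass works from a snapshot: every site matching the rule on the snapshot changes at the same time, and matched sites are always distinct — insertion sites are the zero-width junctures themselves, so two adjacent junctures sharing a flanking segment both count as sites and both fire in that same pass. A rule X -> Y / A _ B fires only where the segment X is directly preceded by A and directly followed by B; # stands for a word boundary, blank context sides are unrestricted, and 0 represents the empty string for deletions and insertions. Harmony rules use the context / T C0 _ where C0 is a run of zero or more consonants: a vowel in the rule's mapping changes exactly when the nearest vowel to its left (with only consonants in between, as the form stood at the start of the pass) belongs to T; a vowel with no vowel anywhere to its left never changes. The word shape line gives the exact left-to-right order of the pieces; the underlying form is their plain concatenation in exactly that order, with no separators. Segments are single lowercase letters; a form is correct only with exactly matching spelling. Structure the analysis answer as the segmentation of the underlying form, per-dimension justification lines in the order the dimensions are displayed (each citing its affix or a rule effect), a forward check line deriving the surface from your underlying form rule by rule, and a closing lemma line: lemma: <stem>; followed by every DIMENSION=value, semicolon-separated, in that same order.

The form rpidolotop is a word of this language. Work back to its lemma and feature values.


underlying: rp-idolot-ep
RANK=fe - signalled by the affix rp-
CLASS=ne - signalled by the affix -ep
check: rpidolotep -> rpidolotop
lemma: idolot; RANK=fe; CLASS=ne


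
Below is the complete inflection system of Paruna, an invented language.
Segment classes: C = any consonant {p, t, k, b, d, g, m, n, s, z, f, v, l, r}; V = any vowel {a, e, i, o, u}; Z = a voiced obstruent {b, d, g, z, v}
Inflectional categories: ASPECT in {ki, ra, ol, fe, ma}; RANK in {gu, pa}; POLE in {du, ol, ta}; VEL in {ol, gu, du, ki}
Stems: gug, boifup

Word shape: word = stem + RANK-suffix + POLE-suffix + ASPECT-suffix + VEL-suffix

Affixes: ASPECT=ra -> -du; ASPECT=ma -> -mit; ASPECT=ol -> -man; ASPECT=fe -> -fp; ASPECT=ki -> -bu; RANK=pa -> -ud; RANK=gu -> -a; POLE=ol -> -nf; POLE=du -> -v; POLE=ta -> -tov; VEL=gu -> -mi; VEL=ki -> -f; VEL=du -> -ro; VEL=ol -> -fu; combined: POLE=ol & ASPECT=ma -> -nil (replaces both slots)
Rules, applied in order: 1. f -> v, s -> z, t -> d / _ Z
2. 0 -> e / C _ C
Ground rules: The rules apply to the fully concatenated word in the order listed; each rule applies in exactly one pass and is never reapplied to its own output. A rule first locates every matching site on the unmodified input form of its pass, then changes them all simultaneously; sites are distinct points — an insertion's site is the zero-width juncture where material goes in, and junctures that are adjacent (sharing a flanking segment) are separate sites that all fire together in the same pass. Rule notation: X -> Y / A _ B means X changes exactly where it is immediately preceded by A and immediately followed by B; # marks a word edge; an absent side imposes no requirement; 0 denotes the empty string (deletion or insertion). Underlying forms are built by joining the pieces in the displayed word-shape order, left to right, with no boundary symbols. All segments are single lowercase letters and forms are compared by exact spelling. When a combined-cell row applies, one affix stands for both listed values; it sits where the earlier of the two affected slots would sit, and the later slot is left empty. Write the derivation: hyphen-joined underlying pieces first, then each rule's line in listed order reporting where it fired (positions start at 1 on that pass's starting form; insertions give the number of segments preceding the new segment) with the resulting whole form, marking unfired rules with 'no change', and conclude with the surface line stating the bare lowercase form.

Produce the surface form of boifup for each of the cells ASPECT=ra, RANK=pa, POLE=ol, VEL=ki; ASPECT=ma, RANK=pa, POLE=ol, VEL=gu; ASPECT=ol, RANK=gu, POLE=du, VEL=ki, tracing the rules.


cell ASPECT=ra, RANK=pa, POLE=ol, VEL=ki:
underlying: boifup-ud-nf-du-f
1. f -> v, s -> z, t -> d / _ Z: fires at position(s) 10: boifupudnvduf
2. 0 -> e / C _ C: inserts after position(s) 8, 9, 10: boifupudeneveduf
surface: boifupudeneveduf

cell ASPECT=ma, RANK=pa, POLE=ol, VEL=gu:
underlying: boifup-ud-nil-mi
1. f -> v, s -> z, t -> d / _ Z: no change
2. 0 -> e / C _ C: inserts after position(s) 8, 11: boifupudenilemi
surface: boifupudenilemi

cell ASPECT=ol, RANK=gu, POLE=du, VEL=ki:
underlying: boifup-a-v-man-f
1. f -> v, s -> z, t -> d / _ Z: no change
2. 0 -> e / C _ C: inserts after position(s) 8, 11: boifupavemanef
surface: boifupavemanef


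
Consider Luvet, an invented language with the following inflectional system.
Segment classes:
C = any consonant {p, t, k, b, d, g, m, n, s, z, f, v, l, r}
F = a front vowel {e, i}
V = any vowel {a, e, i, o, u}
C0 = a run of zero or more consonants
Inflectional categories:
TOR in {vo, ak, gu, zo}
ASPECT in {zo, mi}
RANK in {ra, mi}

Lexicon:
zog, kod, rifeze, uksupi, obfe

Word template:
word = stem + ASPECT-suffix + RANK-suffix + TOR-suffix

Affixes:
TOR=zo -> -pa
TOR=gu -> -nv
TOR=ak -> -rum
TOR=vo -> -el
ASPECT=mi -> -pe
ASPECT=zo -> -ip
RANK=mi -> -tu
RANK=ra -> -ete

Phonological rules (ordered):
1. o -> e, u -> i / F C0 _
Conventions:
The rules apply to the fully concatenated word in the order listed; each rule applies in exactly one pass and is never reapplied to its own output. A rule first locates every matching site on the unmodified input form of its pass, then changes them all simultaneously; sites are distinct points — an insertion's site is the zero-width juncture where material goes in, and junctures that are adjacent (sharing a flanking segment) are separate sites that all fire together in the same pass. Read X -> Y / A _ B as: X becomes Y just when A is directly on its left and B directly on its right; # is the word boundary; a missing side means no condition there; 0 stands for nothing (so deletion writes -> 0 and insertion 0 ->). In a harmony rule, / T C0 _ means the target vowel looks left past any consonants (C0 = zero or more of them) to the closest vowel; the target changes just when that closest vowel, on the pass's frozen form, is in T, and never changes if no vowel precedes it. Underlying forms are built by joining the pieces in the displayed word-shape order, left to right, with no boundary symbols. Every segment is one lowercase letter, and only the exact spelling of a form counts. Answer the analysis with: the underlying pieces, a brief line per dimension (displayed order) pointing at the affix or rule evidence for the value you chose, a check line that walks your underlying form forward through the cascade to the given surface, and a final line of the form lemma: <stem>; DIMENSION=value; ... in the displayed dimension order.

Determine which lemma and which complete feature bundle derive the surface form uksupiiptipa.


underlying: uksupi-ip-tu-pa
TOR=zo - signalled by the affix -pa
ASPECT=zo - signalled by the affix -ip
RANK=mi - signalled by the affix -tu
check: uksupiiptupa -> uksupiiptipa
lemma: uksupi; TOR=zo; ASPECT=zo; RANK=mi


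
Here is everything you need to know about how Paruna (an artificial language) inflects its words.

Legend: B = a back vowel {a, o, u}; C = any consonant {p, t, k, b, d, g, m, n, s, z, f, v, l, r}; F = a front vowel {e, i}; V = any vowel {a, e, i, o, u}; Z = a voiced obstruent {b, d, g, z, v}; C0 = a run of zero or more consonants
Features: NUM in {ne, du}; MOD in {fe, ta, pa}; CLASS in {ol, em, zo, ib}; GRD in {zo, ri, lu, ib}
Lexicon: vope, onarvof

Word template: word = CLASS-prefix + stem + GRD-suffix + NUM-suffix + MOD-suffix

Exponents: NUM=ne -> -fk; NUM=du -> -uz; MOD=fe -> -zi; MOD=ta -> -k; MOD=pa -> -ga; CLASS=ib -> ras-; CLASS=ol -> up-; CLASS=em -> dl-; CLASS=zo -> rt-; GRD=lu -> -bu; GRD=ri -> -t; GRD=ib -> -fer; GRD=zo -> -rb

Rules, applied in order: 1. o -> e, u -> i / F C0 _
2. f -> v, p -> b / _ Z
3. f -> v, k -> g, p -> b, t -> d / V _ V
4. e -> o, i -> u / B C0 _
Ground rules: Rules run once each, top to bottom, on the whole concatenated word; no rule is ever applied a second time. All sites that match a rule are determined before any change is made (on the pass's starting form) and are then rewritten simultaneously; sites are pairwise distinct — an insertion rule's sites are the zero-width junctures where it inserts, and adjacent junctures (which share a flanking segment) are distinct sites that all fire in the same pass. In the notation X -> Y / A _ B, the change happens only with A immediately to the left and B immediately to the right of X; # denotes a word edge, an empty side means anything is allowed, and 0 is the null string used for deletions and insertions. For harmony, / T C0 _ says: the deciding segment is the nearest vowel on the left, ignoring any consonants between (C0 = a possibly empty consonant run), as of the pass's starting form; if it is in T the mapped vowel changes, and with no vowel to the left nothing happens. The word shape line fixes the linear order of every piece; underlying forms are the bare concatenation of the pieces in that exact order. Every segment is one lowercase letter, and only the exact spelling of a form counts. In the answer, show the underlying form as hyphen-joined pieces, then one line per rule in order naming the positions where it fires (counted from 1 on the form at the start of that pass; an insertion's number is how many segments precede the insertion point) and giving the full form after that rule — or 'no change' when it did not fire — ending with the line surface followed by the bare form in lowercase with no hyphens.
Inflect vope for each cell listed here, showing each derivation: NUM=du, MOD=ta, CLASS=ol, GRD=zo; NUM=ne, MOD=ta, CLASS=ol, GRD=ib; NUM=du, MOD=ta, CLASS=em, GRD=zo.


cell NUM=du, MOD=ta, CLASS=ol, GRD=zo:
underlying: up-vope-rb-uz-k
1. o -> e, u -> i / F C0 _: fires at position(s) 9: upvoperbizk
2. f -> v, p -> b / _ Z: fires at position(s) 2: ubvoperbizk
3. f -> v, k -> g, p -> b, t -> d / V _ V: fires at position(s) 5: ubvoberbizk
4. e -> o, i -> u / B C0 _: fires at position(s) 6: ubvoborbizk
surface: ubvoborbizk

cell NUM=ne, MOD=ta, CLASS=ol, GRD=ib:
underlying: up-vope-fer-fk-k
1. o -> e, u -> i / F C0 _: no change
2. f -> v, p -> b / _ Z: fires at position(s) 2: ubvopeferfkk
3. f -> v, k -> g, p -> b, t -> d / V _ V: fires at position(s) 5, 7: ubvobeverfkk
4. e -> o, i -> u / B C0 _: fires at position(s) 6: ubvoboverfkk
surface: ubvoboverfkk

cell NUM=du, MOD=ta, CLASS=em, GRD=zo:
underlying: dl-vope-rb-uz-k
1. o -> e, u -> i / F C0 _: fires at position(s) 9: dlvoperbizk
2. f -> v, p -> b / _ Z: no change
3. f -> v, k -> g, p -> b, t -> d / V _ V: fires at position(s) 5: dlvoberbizk
4. e -> o, i -> u / B C0 _: fires at position(s) 6: dlvoborbizk
surface: dlvoborbizk


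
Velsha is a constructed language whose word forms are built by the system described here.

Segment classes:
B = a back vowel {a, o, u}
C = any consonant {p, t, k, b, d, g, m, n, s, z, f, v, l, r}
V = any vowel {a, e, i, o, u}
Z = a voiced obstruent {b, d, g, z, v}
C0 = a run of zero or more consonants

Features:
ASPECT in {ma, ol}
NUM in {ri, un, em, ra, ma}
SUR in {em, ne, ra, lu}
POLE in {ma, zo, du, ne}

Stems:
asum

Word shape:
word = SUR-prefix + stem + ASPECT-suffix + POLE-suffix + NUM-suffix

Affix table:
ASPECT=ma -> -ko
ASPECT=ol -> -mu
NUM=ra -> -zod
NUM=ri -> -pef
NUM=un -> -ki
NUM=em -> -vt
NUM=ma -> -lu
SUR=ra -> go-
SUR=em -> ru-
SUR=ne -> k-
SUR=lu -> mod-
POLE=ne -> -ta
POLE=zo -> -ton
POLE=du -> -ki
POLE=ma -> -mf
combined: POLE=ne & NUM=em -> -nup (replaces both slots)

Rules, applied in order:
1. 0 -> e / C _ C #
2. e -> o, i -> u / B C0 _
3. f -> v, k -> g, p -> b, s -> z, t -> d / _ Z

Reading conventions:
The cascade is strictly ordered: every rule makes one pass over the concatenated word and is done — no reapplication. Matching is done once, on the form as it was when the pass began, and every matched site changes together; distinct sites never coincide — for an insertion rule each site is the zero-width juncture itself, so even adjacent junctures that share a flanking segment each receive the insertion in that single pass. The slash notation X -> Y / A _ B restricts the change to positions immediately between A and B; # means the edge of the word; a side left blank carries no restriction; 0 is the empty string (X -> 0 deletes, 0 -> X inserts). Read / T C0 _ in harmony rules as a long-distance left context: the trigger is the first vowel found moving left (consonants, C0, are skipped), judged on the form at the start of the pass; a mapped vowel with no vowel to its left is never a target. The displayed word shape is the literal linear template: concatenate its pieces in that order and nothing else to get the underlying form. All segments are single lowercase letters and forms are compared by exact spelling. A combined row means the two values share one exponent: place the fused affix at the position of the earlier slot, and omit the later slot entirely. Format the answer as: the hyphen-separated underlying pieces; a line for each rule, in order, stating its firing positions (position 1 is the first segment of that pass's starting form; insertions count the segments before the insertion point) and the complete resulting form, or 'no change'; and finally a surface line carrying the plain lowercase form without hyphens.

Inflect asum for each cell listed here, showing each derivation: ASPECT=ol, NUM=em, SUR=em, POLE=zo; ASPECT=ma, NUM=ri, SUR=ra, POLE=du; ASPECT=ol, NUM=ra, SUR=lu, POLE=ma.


cell ASPECT=ol, NUM=em, SUR=em, POLE=zo:
underlying: ru-asum-mu-ton-vt
1. 0 -> e / C _ C #: inserts after position(s) 12: ruasummutonvet
2. e -> o, i -> u / B C0 _: fires at position(s) 13: ruasummutonvot
3. f -> v, k -> g, p -> b, s -> z, t -> d / _ Z: no change
surface: ruasummutonvot

cell ASPECT=ma, NUM=ri, SUR=ra, POLE=du:
underlying: go-asum-ko-ki-pef
1. 0 -> e / C _ C #: no change
2. e -> o, i -> u / B C0 _: fires at position(s) 10: goasumkokupef
3. f -> v, k -> g, p -> b, s -> z, t -> d / _ Z: no change
surface: goasumkokupef

cell ASPECT=ol, NUM=ra, SUR=lu, POLE=ma:
underlying: mod-asum-mu-mf-zod
1. 0 -> e / C _ C #: no change
2. e -> o, i -> u / B C0 _: no change
3. f -> v, k -> g, p -> b, s -> z, t -> d / _ Z: fires at position(s) 11: modasummumvzod
surface: modasummumvzod


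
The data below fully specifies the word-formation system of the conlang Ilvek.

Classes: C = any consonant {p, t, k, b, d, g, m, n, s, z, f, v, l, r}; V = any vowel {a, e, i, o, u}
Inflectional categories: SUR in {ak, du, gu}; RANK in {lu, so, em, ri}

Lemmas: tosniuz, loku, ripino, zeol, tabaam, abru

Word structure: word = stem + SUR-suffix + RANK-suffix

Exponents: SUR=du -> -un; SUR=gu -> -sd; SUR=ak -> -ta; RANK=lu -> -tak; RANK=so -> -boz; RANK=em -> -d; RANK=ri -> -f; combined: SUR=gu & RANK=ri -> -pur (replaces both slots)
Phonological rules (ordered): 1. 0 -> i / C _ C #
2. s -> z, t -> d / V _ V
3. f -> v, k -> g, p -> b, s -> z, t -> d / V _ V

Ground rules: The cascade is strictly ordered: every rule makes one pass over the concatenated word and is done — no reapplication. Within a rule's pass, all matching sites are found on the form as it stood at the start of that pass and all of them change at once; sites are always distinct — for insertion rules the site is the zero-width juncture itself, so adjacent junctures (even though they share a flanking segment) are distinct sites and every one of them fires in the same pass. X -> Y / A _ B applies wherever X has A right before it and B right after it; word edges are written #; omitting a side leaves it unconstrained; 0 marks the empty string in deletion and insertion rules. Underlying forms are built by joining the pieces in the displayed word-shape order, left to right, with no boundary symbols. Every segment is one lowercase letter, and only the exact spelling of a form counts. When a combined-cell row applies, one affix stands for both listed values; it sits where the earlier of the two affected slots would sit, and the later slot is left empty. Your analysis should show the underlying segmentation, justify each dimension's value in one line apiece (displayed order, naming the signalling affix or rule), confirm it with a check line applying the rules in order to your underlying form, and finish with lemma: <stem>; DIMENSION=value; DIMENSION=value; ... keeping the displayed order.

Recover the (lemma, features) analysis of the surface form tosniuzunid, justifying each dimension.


underlying: tosniuz-un-d
SUR=du - signalled by the affix -un
RANK=em - signalled by the affix -d
check: tosniuzund -> tosniuzunid -> tosniuzunid -> tosniuzunid
lemma: tosniuz; SUR=du; RANK=em


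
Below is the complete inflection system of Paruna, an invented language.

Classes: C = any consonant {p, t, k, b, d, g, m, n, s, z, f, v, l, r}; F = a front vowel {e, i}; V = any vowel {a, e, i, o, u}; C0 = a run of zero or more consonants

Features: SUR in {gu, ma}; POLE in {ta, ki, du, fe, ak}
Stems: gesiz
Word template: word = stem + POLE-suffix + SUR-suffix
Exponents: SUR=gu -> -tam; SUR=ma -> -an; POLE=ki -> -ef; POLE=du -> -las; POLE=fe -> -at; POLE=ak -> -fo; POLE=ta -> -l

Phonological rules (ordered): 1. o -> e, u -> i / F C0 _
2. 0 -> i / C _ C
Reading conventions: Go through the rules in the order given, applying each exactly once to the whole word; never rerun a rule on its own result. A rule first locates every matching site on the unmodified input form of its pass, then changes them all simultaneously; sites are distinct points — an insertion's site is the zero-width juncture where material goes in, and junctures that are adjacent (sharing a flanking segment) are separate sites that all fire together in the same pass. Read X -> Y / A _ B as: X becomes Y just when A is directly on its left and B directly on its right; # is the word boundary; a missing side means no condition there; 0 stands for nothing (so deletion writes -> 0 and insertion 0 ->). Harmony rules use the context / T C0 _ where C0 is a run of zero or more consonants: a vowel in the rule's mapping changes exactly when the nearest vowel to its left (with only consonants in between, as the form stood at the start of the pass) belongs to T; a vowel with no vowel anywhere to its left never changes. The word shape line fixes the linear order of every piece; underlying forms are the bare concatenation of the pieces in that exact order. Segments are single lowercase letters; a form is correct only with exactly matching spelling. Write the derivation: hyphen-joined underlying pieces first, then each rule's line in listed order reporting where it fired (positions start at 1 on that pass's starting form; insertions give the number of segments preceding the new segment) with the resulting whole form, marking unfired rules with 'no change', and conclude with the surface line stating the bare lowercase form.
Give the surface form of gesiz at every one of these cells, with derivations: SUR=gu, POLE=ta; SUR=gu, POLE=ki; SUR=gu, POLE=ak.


cell SUR=gu, POLE=ta:
underlying: gesiz-l-tam
1. o -> e, u -> i / F C0 _: no change
2. 0 -> i / C _ C: inserts after position(s) 5, 6: gesizilitam
surface: gesizilitam

cell SUR=gu, POLE=ki:
underlying: gesiz-ef-tam
1. o -> e, u -> i / F C0 _: no change
2. 0 -> i / C _ C: inserts after position(s) 7: gesizefitam
surface: gesizefitam

cell SUR=gu, POLE=ak:
underlying: gesiz-fo-tam
1. o -> e, u -> i / F C0 _: fires at position(s) 7: gesizfetam
2. 0 -> i / C _ C: inserts after position(s) 5: gesizifetam
surface: gesizifetam


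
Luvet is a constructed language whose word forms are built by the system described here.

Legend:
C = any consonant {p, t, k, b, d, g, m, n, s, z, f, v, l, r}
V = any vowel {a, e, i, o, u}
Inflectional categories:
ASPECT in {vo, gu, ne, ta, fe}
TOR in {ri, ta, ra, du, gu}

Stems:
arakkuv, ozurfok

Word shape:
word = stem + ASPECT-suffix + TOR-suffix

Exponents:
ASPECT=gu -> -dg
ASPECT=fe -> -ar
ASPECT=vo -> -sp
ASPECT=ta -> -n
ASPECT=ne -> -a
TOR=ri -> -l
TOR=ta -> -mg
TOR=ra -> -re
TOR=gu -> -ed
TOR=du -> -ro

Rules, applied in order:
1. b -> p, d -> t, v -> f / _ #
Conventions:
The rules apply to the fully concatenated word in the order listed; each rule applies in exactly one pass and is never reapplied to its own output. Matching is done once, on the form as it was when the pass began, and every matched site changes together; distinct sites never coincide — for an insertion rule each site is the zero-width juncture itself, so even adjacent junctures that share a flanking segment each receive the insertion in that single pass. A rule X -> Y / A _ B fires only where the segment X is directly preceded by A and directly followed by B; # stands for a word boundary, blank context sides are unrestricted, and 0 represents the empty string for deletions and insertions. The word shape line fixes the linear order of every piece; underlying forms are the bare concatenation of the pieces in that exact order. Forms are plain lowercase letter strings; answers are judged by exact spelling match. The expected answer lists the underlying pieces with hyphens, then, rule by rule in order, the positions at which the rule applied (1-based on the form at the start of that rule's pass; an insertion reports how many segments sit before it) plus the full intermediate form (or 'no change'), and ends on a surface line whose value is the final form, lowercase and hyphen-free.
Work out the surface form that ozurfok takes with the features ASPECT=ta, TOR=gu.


underlying: ozurfok-n-ed
1. b -> p, d -> t, v -> f / _ #: fires at position(s) 10: ozurfoknet
surface: ozurfoknet


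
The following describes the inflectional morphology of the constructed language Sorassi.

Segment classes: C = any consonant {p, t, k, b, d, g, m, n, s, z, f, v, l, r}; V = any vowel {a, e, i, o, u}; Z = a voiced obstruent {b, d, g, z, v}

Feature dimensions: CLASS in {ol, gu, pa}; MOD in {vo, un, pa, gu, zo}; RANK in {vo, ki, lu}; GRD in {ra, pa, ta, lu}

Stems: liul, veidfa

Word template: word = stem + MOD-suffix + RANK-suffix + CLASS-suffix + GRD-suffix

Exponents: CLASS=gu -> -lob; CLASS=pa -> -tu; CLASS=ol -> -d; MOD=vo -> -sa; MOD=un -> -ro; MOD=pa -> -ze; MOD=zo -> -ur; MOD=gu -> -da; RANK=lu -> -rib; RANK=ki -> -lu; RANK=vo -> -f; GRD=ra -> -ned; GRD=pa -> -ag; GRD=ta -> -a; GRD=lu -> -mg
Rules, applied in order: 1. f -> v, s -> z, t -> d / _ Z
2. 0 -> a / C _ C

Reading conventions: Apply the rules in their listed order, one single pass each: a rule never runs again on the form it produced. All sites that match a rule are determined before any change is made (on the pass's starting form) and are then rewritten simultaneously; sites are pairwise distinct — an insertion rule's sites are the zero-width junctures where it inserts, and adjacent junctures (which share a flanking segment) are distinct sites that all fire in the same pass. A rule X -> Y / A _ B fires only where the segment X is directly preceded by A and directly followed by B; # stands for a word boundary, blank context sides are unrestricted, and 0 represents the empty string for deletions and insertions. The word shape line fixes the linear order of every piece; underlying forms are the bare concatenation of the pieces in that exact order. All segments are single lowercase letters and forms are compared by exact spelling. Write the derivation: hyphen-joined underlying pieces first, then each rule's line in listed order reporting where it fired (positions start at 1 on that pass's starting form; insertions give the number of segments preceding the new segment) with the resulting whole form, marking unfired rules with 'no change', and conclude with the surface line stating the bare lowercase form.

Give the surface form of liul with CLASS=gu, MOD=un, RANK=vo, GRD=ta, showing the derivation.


underlying: liul-ro-f-lob-a
1. f -> v, s -> z, t -> d / _ Z: no change
2. 0 -> a / C _ C: inserts after position(s) 4, 7: liularofaloba
surface: liularofaloba


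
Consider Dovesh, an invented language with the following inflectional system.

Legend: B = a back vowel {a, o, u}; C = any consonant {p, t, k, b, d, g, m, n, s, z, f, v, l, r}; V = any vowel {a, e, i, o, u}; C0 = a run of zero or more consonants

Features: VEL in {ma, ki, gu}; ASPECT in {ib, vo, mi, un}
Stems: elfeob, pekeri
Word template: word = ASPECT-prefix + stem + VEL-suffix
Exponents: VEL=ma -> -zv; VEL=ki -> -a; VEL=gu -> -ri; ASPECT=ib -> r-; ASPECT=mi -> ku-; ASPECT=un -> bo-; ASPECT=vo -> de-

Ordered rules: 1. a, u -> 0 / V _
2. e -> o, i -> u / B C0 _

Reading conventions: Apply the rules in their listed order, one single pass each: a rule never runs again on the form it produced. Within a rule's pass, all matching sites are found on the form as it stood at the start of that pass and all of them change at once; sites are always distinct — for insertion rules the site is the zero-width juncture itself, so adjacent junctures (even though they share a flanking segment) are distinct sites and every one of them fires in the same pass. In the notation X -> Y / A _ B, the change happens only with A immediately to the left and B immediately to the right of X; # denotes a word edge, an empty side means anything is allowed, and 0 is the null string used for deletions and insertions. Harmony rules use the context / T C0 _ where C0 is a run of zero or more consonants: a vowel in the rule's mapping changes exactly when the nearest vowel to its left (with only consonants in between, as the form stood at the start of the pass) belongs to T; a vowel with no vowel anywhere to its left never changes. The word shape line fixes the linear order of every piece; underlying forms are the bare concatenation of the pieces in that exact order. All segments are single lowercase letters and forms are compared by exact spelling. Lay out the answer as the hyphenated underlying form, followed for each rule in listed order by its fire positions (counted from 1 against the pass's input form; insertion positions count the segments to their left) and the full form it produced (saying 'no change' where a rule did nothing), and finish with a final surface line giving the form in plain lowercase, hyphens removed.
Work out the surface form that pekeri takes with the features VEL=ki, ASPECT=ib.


underlying: r-pekeri-a
1. a, u -> 0 / V _: fires at position(s) 8: rpekeri
2. e -> o, i -> u / B C0 _: no change
surface: rpekeri


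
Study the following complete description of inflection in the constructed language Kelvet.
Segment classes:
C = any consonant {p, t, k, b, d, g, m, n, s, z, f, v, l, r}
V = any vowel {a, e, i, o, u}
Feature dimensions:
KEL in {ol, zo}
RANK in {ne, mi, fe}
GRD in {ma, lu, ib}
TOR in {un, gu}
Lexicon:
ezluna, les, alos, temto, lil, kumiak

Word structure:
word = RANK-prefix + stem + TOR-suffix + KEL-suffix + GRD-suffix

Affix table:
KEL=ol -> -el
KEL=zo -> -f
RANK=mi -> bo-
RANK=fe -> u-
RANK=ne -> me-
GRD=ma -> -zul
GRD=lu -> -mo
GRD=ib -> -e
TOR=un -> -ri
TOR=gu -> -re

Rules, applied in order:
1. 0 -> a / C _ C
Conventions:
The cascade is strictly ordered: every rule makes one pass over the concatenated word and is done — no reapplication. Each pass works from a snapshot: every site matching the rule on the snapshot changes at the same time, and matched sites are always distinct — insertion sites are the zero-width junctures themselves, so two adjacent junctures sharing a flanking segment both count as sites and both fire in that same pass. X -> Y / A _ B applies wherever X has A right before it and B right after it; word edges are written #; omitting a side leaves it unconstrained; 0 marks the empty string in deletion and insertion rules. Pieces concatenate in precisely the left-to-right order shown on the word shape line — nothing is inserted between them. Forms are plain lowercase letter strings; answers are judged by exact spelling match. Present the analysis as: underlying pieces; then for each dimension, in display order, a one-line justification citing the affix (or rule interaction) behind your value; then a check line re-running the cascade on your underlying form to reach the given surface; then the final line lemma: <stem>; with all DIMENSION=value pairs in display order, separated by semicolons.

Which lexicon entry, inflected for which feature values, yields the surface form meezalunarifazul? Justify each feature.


underlying: me-ezluna-ri-f-zul
KEL=zo - signalled by the affix -f
RANK=ne - signalled by the affix me-
GRD=ma - signalled by the affix -zul
TOR=un - signalled by the affix -ri
check: meezlunarifzul -> meezalunarifazul
lemma: ezluna; KEL=zo; RANK=ne; GRD=ma; TOR=un


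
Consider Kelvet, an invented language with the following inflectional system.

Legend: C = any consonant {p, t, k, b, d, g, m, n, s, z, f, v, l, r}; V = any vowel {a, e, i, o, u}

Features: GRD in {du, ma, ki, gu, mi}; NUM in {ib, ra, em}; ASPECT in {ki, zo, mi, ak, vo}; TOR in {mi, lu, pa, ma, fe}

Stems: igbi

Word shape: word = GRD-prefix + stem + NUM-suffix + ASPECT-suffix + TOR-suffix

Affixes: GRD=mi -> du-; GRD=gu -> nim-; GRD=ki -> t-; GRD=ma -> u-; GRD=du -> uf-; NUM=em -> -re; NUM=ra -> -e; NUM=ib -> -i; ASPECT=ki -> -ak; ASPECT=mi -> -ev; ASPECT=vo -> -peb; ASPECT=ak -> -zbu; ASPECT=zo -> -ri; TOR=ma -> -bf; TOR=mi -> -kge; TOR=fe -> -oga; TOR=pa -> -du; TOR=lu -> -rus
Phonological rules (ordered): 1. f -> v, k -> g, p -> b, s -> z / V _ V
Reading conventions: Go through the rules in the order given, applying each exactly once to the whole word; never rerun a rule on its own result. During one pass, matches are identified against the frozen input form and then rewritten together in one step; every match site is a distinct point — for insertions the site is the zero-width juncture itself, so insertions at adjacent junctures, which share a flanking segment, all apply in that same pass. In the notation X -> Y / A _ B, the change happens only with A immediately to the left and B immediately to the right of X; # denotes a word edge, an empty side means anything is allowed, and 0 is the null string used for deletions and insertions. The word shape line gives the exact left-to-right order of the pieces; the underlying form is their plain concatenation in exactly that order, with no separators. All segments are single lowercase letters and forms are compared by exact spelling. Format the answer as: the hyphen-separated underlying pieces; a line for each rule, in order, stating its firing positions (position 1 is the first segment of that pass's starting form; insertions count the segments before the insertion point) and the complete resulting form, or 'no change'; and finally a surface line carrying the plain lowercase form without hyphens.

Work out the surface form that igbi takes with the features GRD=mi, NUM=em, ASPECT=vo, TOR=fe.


underlying: du-igbi-re-peb-oga
1. f -> v, k -> g, p -> b, s -> z / V _ V: fires at position(s) 9: duigbirebeboga
surface: duigbirebeboga


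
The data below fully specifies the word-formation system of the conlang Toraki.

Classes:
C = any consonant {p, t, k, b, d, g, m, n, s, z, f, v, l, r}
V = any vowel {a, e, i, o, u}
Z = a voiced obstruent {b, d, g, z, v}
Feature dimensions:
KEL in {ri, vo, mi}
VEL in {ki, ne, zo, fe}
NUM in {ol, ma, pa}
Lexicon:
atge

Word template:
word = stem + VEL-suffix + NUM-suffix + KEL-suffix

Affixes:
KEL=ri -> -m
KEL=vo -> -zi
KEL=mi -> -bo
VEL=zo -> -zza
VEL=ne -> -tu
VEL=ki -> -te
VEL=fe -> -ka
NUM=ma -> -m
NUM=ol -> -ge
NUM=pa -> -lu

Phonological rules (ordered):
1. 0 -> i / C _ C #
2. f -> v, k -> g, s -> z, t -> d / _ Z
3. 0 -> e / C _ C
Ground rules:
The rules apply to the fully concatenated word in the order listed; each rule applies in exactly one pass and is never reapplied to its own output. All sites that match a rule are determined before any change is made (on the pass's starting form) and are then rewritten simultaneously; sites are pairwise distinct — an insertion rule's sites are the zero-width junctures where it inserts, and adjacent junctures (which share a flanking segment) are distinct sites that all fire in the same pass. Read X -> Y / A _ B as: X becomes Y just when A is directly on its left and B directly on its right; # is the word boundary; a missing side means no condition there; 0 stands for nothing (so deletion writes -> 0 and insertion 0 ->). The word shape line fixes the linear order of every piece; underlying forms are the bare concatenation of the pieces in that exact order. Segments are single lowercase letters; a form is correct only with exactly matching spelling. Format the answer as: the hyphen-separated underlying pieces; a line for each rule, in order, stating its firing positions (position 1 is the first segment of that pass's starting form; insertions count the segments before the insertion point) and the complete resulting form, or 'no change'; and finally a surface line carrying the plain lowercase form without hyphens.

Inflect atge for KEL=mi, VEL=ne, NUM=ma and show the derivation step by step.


underlying: atge-tu-m-bo
1. 0 -> i / C _ C #: no change
2. f -> v, k -> g, s -> z, t -> d / _ Z: fires at position(s) 2: adgetumbo
3. 0 -> e / C _ C: inserts after position(s) 2, 7: adegetumebo
surface: adegetumebo


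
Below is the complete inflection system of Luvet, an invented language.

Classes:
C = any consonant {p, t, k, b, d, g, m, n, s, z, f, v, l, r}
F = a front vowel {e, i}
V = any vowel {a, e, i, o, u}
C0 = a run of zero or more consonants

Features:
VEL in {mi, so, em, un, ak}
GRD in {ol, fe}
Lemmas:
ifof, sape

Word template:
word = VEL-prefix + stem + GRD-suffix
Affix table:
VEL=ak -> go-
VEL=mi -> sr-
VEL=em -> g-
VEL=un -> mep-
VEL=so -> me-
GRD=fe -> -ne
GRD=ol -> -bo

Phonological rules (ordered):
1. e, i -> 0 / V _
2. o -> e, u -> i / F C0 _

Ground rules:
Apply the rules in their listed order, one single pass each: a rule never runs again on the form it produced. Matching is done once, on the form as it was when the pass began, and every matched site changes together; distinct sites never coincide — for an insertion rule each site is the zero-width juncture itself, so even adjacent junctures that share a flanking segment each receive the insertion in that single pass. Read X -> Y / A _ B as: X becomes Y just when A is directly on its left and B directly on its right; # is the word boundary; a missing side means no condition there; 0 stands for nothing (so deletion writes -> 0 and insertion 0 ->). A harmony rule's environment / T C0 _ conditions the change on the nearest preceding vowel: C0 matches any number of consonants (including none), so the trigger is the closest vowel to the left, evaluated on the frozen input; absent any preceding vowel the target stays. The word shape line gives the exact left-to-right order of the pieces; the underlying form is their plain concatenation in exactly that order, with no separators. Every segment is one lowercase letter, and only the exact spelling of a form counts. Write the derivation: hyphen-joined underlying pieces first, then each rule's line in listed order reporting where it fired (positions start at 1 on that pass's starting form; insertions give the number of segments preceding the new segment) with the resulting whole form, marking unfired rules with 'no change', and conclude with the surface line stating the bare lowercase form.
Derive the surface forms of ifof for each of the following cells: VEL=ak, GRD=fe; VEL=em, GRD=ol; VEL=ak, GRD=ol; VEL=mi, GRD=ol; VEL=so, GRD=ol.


cell VEL=ak, GRD=fe:
underlying: go-ifof-ne
1. e, i -> 0 / V _: fires at position(s) 3: gofofne
2. o -> e, u -> i / F C0 _: no change
surface: gofofne

cell VEL=em, GRD=ol:
underlying: g-ifof-bo
1. e, i -> 0 / V _: no change
2. o -> e, u -> i / F C0 _: fires at position(s) 4: gifefbo
surface: gifefbo

cell VEL=ak, GRD=ol:
underlying: go-ifof-bo
1. e, i -> 0 / V _: fires at position(s) 3: gofofbo
2. o -> e, u -> i / F C0 _: no change
surface: gofofbo

cell VEL=mi, GRD=ol:
underlying: sr-ifof-bo
1. e, i -> 0 / V _: no change
2. o -> e, u -> i / F C0 _: fires at position(s) 5: srifefbo
surface: srifefbo

cell VEL=so, GRD=ol:
underlying: me-ifof-bo
1. e, i -> 0 / V _: fires at position(s) 3: mefofbo
2. o -> e, u -> i / F C0 _: fires at position(s) 4: mefefbo
surface: mefefbo


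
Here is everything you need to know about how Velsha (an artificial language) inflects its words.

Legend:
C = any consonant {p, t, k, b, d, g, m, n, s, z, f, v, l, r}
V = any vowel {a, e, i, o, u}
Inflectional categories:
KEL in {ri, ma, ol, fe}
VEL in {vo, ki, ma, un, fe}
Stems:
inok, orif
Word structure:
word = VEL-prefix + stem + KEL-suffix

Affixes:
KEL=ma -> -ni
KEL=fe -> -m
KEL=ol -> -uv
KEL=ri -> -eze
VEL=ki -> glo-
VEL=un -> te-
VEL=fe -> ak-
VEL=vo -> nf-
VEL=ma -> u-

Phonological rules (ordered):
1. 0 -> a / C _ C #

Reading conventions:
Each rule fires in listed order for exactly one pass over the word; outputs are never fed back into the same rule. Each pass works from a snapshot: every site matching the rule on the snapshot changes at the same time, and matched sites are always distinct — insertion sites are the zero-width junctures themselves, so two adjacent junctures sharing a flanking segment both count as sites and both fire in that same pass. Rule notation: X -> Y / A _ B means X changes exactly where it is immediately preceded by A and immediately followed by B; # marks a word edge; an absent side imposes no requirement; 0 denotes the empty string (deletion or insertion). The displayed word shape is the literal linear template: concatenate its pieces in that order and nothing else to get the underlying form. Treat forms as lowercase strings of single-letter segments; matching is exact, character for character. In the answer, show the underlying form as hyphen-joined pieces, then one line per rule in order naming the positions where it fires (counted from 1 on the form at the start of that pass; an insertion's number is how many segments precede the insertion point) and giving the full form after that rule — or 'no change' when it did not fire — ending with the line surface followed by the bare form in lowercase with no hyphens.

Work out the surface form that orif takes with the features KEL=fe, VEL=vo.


underlying: nf-orif-m
1. 0 -> a / C _ C #: inserts after position(s) 6: nforifam
surface: nforifam


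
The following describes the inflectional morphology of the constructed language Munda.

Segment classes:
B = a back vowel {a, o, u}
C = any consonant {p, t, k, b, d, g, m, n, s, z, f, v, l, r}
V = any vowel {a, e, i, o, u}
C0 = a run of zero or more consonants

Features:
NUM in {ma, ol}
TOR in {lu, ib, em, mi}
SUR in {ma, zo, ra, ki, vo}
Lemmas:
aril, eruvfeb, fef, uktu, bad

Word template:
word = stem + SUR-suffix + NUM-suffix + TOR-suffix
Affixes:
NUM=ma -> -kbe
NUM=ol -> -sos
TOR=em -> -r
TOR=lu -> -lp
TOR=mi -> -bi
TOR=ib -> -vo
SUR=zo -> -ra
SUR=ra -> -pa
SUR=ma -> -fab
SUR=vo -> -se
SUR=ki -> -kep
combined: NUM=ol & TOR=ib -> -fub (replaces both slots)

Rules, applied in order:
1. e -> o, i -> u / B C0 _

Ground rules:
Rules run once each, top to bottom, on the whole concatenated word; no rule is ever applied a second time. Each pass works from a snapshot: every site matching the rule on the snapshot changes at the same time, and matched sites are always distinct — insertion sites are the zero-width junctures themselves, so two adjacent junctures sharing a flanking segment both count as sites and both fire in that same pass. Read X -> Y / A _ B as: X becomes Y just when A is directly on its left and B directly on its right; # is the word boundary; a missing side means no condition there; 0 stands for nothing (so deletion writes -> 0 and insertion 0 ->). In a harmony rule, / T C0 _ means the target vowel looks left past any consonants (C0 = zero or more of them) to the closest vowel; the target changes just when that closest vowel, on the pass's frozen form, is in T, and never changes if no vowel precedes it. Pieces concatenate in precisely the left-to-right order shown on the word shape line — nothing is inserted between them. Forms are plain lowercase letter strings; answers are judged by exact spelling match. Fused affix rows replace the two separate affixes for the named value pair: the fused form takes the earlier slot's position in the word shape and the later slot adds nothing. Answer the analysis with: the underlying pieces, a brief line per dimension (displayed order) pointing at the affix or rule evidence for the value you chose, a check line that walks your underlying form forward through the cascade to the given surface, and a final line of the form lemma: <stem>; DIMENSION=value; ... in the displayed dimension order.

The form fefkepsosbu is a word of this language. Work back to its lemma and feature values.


underlying: fef-kep-sos-bi
NUM=ol - signalled by the affix -sos
TOR=mi - signalled by the affix -bi
SUR=ki - signalled by the affix -kep
check: fefkepsosbi -> fefkepsosbu
lemma: fef; NUM=ol; TOR=mi; SUR=ki
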